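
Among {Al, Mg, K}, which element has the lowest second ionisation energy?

Mg

After 1 electron has been removed, what remains? Al⁺ still has 2 valence electrons; Mg⁺ still has 1 valence electron; K⁺ is the bare [Ar] core.
Core electrons are held far more tightly than valence electrons, so K tops the IE_2 order.
Valence configurations: Al⁺ [Ne]3s², Mg⁺ [Ne]3s¹.
Tabulated IE_2 (kJ/mol): Al 1817, Mg 1451, K 3052.
So the second ionization energies run Mg < Al < K.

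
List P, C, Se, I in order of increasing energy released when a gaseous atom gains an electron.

P < C < Se < I

C is in period 2, group 14; P is in period 3, group 15; Se is in period 4, group 16; I is in period 5, group 17.
Electron affinity generally becomes more exothermic across a period toward the halogens and less exothermic down a group.
A diagonal step moves right (one effect) and down (the opposite effect) at once.
C > P: period and group pull opposite ways; the down-group shift dominates (122 vs 72 kJ/mol).
Se > C: the two effects oppose for this pair; the across-period effect wins (195 vs 122 kJ/mol).
I > Se: the two effects oppose for this pair; the across-period effect wins (295 vs 195 kJ/mol).
Tabulated electron affinity (kJ/mol): C 122, P 72, Se 195, I 295.
So from lowest to highest: P < C < Se < I.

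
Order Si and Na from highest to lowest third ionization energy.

IE_3 is the cost of taking one more electron from the +2 cation: Si²⁺ still has 2 valence electrons; Na²⁺ is already 1 electron into the core.
Core electrons are held far more tightly than valence electrons, so Na tops the IE_3 order.
Tabulated IE_3 (kJ/mol): Si 3232, Na 6910.
Hence IE_3: Si < Na.

Na, Si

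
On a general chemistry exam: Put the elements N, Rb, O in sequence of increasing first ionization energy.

N is in period 2, group 15; O is in period 2, group 16; Rb is in period 5, group 1.
IE₁ increases left→right with effective nuclear charge and decreases top→bottom as the valence shell moves farther out.
These span different periods and groups, so the two trends combine.
O > Rb: relative to Rb, both the across-period and down-group shifts push O's first ionization energy up.
N > O: this pair runs against the simple trend — see the exception note.
Note the exception: N has a higher first ionization energy than O, contrary to the simple trend — pairing an electron in O's 2p⁴ costs repulsion energy, so O ionizes more easily than half-filled N (2p³).
Tabulated first ionization energy (kJ/mol): N 1402, O 1314, Rb 403.
So from lowest to highest: Rb < O < N.

Rb, O, N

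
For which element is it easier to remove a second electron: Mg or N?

Mg

After 1 electron has been removed, what remains? Mg⁺ still has 1 valence electron; N⁺ still has 4 valence electrons.
All are still removing valence electrons, so compare the +1 ions as you would atoms: IE_2 generally rises across a period (higher Z_eff) and falls down a group (larger shell), subject to the usual subshell exceptions.
Valence configurations: Mg⁺ [Ne]3s¹, N⁺ [He]2s²2p².
Approximate IE_2 values (kJ/mol): Mg 1451, N 2856.
Overall IE_2 order: Mg < N.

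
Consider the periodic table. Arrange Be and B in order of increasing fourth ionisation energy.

Be, B

Consider each +3 ion: Be³⁺ is already 1 electron into the core; B³⁺ is the bare [He] core.
All of these are removing an electron from a noble-gas core or deeper; the smaller core (lower principal quantum number) is held far more tightly, and within a period the higher nuclear charge binds the same core more tightly.
The numbers (kJ/mol): Be 21007, B 25026.
Hence IE_4: Be < B.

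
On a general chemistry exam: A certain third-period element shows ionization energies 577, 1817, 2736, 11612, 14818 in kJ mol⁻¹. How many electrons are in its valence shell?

3

Look for the largest jump between consecutive ionization energies: IE4/IE3 ≈ 4.2, far larger than any earlier ratio.
That jump marks the point where a core electron is being removed. So the atom has 3 valence electrons.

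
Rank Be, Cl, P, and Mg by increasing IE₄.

Consider each +3 ion: Be³⁺ is already 1 electron into the core; Cl³⁺ still has 4 valence electrons; P³⁺ still has 2 valence electrons; Mg³⁺ is already 1 electron into the core.
Breaking into a closed-shell core is much more expensive than removing a leftover valence electron — Mg and Be have the largest IE_4 here.
Valence configurations: Cl³⁺ [Ne]3s²3p², P³⁺ [Ne]3s².
Approximate IE_4 values (kJ/mol): Be 21007, Cl 5159, P 4964, Mg 10543.
Hence IE_4: P < Cl < Mg < Be.

P < Cl < Mg < Be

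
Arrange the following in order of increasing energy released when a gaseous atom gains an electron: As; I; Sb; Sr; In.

Sr < In < As < Sb < I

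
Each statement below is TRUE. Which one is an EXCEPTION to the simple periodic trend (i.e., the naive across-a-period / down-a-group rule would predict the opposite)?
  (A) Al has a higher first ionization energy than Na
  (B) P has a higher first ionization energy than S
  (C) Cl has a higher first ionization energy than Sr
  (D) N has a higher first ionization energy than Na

(B)

The general trend: first ionization energy increases across a period and decreases down a group.
(A) Al (period 3, group 13) vs Na (period 3, group 1): the stated order agrees with the simple trend.
(B) P (period 3, group 15) vs S (period 3, group 16): the stated order contradicts the simple trend.
(C) Cl (period 3, group 17) vs Sr (period 5, group 2): the stated order agrees with the simple trend.
(D) N (period 2, group 15) vs Na (period 3, group 1): the stated order agrees with the simple trend.
The exception is (B): S (3p⁴) ionizes more easily than half-filled P (3p³) because the paired 3p electron in S is pushed out by e⁻–e⁻ repulsion.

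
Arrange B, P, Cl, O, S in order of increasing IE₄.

S, P, Cl, O, B

Consider each +3 ion: B³⁺ is the bare [He] core; P³⁺ still has 2 valence electrons; Cl³⁺ still has 4 valence electrons; O³⁺ still has 3 valence electrons; S³⁺ still has 3 valence electrons.
Pulling an electron out of a noble-gas core costs far more than removing a remaining valence electron, so B sits at the high end of IE_4.
Valence configurations: P³⁺ [Ne]3s², Cl³⁺ [Ne]3s²3p², O³⁺ [He]2s²2p¹, S³⁺ [Ne]3s²3p¹.
S³⁺ loses a lone 3p electron whereas P³⁺ must break into a filled 3s² pair, so IE_4(P) > IE_4(S) even though S has the higher nuclear charge.
Approximate IE_4 values (kJ/mol): B 25026, P 4964, Cl 5159, O 7469, S 4556.
Putting it together, IE_4: S < P < Cl < O < B.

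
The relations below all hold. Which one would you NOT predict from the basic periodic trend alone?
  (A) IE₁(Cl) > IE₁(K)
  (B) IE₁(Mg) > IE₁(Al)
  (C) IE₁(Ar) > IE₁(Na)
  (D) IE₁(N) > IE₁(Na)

The general trend: first ionisation energy increases across a period and decreases down a group.
(A) Cl (period 3, group 17) vs K (period 4, group 1): the stated order agrees with the simple trend.
(B) Mg (period 3, group 2) vs Al (period 3, group 13): the stated order contradicts the simple trend.
(C) Ar (period 3, group 18) vs Na (period 3, group 1): the stated order agrees with the simple trend.
(D) N (period 2, group 15) vs Na (period 3, group 1): the stated order agrees with the simple trend.
The exception is (B): Al's single 3p electron is easier to remove than one from Mg's filled 3s².

(B)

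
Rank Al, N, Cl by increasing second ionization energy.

Al < Cl < N

After 1 electron has been removed, what remains? Al⁺ still has 2 valence electrons; N⁺ still has 4 valence electrons; Cl⁺ still has 6 valence electrons.
All are still removing valence electrons, so compare the +1 ions as you would atoms: IE_2 generally rises across a period (higher Z_eff) and falls down a group (larger shell), subject to the usual subshell exceptions.
Valence configurations: Al⁺ [Ne]3s², N⁺ [He]2s²2p², Cl⁺ [Ne]3s²3p⁴.
The numbers (kJ/mol): Al 1817, N 2856, Cl 2298.
Putting it together, IE_2: Al < Cl < N.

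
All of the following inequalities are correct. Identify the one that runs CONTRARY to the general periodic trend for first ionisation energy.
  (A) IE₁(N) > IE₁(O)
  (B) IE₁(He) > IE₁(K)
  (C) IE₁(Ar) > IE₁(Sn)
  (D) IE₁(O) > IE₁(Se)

(A)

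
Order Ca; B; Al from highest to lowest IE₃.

Consider each +2 ion: Ca²⁺ is the bare [Ar] core; B²⁺ still has 1 valence electron; Al²⁺ still has 1 valence electron.
Core electrons are held far more tightly than valence electrons, so Ca tops the IE_3 order.
Valence configurations: B²⁺ [He]2s¹, Al²⁺ [Ne]3s¹.
Approximate IE_3 values (kJ/mol): Ca 4912, B 3660, Al 2745.
So the third ionization energies run Al < B < Ca.

Ca, B, Al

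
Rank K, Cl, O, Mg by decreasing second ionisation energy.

O, K, Cl, Mg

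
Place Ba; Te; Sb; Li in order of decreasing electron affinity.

Te > Sb > Li > Ba

Li is in period 2, group 1; Sb is in period 5, group 15; Te is in period 5, group 16; Ba is in period 6, group 2.
EA tends to increase across a period and decrease down a group, though the pattern is less regular than for IE or radius.
Neither a single period nor a single group — weigh both effects.
Li > Ba: the two effects oppose for this pair; the down-group effect wins (60 vs 14 kJ/mol).
Sb > Li: the two effects oppose for this pair; the across-period effect wins (103 vs 60 kJ/mol).
Te > Sb: Te lies to the right of Sb in period 5, so the across-period effect alone puts Te higher.
For reference (kJ/mol): Li 60, Sb 103, Te 190, Ba 14.
So from highest to lowest: Te > Sb > Li > Ba.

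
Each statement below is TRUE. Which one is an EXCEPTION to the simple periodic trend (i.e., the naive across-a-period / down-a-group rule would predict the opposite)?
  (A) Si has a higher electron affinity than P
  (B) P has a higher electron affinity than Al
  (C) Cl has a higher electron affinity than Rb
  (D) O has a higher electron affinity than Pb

The general trend: electron affinity increases across a period and decreases down a group.
(A) Si (period 3, group 14) vs P (period 3, group 15): the stated order contradicts the simple trend.
(B) P (period 3, group 15) vs Al (period 3, group 13): the stated order agrees with the simple trend.
(C) Cl (period 3, group 17) vs Rb (period 5, group 1): the stated order agrees with the simple trend.
(D) O (period 2, group 16) vs Pb (period 6, group 14): the stated order agrees with the simple trend.
The exception is (A): adding an electron to P's half-filled 3p³ is unfavourable, so Si (3p²) has the more exothermic EA.

(A)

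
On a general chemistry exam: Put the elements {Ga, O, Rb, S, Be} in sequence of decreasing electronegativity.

Be is in period 2, group 2; O is in period 2, group 16; S is in period 3, group 16; Ga is in period 4, group 13; Rb is in period 5, group 1.
Smaller atoms with higher effective nuclear charge are more electronegative.
These span different periods and groups, so the two trends combine.
Be > Rb: both effects reinforce here, so Be is clearly the higher of the two.
Ga > Be: period and group pull opposite ways; the across-period shift dominates (1.81 vs 1.57).
S > Ga: relative to Ga, both the across-period and down-group shifts push S's electronegativity up.
O > S: they share group 16; the group trend gives O the larger value.
For reference (Pauling): Be 1.57, O 3.44, S 2.58, Ga 1.81, Rb 0.82.
So from highest to lowest: O > S > Ga > Be > Rb.

O, S, Ga, Be, Rb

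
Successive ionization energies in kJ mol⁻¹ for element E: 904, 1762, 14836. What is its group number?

Group 2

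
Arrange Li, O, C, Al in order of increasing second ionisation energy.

Consider each +1 ion: Li⁺ is the bare [He] core; O⁺ still has 5 valence electrons; C⁺ still has 3 valence electrons; Al⁺ still has 2 valence electrons.
Pulling an electron out of a noble-gas core costs far more than removing a remaining valence electron, so Li sits at the high end of IE_2.
Valence configurations: O⁺ [He]2s²2p³, C⁺ [He]2s²2p¹, Al⁺ [Ne]3s².
Approximate IE_2 values (kJ/mol): Li 7298, O 3388, C 2353, Al 1817.
Putting it together, IE_2: Al < C < O < Li.

Al, C, O, Li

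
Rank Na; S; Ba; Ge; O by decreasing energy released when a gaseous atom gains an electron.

S > O > Ge > Na > Ba

O is in period 2, group 16; Na is in period 3, group 1; S is in period 3, group 16; Ge is in period 4, group 14; Ba is in period 6, group 2.
EA tends to increase across a period and decrease down a group, though the pattern is less regular than for IE or radius.
These span different periods and groups, so the two trends combine.
Na > Ba: the two effects oppose for this pair; the down-group effect wins (53 vs 14 kJ/mol).
Ge > Na: the two effects oppose for this pair; the across-period effect wins (119 vs 53 kJ/mol).
O > Ge: both effects reinforce here, so O is clearly the higher of the two.
S > O: this pair runs against the simple trend — see the exception note.
Note the exception: S has a higher electron affinity than O, contrary to the simple trend — the compact 2p subshell of O repels the added electron more than S's larger 3p does.
Approximate values (kJ/mol): O 141, Na 53, S 200, Ge 119, Ba 14.
So from highest to lowest: S > O > Ge > Na > Ba.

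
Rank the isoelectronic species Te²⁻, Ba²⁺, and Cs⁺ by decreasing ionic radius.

Te²⁻, Cs⁺, Ba²⁺

All of these have 54 electrons, so size is governed by nuclear charge alone: the more protons, the stronger the pull on the same electron cloud, and the smaller the ion.
Nuclear charges: Ba²⁺ (Z=56), Cs⁺ (Z=55), Te²⁻ (Z=52).
Largest to smallest: Te²⁻ > Cs⁺ > Ba²⁺.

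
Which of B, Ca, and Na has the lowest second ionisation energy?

Ca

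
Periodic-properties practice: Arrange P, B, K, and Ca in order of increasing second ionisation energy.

Ca < P < B < K

Consider each +1 ion: P⁺ still has 4 valence electrons; B⁺ still has 2 valence electrons; K⁺ is the bare [Ar] core; Ca⁺ still has 1 valence electron.
Pulling an electron out of a noble-gas core costs far more than removing a remaining valence electron, so K sits at the high end of IE_2.
Valence configurations: P⁺ [Ne]3s²3p², B⁺ [He]2s², Ca⁺ [Ar]4s¹.
Approximate IE_2 values (kJ/mol): P 1907, B 2427, K 3052, Ca 1145.
So the second ionization energies run Ca < P < B < K.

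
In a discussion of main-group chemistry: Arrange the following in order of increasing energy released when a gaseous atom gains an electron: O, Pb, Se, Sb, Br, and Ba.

O is in period 2, group 16; Se is in period 4, group 16; Br is in period 4, group 17; Sb is in period 5, group 15; Ba is in period 6, group 2; Pb is in period 6, group 14.
Adding an electron releases more energy for atoms nearer the top right (short of the noble gases).
These span different periods and groups, so the two trends combine.
Pb > Ba: both are in period 6; the period trend gives Pb the larger value.
Sb > Pb: both effects reinforce here, so Sb is clearly the higher of the two.
O > Sb: relative to Sb, both the across-period and down-group shifts push O's electron affinity up.
Se > O: this pair runs against the simple trend — see the exception note.
Br > Se: both are in period 4; the period trend gives Br the larger value.
Note the exception: Se has a higher electron affinity than O, contrary to the simple trend — O's compact 2p subshell gives strong electron–electron repulsion on the added electron.
For reference (kJ/mol): O 141, Se 195, Br 325, Sb 103, Ba 14, Pb 35.
So from lowest to highest: Ba < Pb < Sb < O < Se < Br.

Ba < Pb < Sb < O < Se < Br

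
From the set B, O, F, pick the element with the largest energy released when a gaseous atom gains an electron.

F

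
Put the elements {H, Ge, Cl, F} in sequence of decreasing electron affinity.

Cl > F > Ge > H

H is in period 1, group 1; F is in period 2, group 17; Cl is in period 3, group 17; Ge is in period 4, group 14.
EA tends to increase across a period and decrease down a group, though the pattern is less regular than for IE or radius.
These span different periods and groups, so the two trends combine.
Ge > H: period and group pull opposite ways; the across-period shift dominates (119 vs 73 kJ/mol).
F > Ge: relative to Ge, both the across-period and down-group shifts push F's electron affinity up.
Cl > F: this pair runs against the simple trend — see the exception note.
Note the exception: Cl has a higher electron affinity than F, contrary to the simple trend — F's small 2p subshell makes the incoming electron feel strong e⁻–e⁻ repulsion, so Cl actually releases more energy on gaining an electron.
Approximate values (kJ/mol): H 73, F 328, Cl 349, Ge 119.
So from highest to lowest: Cl > F > Ge > H.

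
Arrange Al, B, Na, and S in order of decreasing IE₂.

After 1 electron has been removed, what remains? Al⁺ still has 2 valence electrons; B⁺ still has 2 valence electrons; Na⁺ is the bare [Ne] core; S⁺ still has 5 valence electrons.
Breaking into a closed-shell core is much more expensive than removing a leftover valence electron — Na has the largest IE_2 here.
Valence configurations: Al⁺ [Ne]3s², B⁺ [He]2s², S⁺ [Ne]3s²3p³.
Tabulated IE_2 (kJ/mol): Al 1817, B 2427, Na 4562, S 2252.
So the second ionization energies run Al < S < B < Na.

Na, B, S, Al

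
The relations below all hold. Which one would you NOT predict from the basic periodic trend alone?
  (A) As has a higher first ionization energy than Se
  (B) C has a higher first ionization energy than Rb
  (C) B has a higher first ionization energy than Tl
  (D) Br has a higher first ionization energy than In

(A)

The general trend: first ionization energy increases across a period and decreases down a group.
(A) As (period 4, group 15) vs Se (period 4, group 16): the stated order contradicts the simple trend.
(B) C (period 2, group 14) vs Rb (period 5, group 1): the stated order agrees with the simple trend.
(C) B (period 2, group 13) vs Tl (period 6, group 13): the stated order agrees with the simple trend.
(D) Br (period 4, group 17) vs In (period 5, group 13): the stated order agrees with the simple trend.
The exception is (A): Se (4p⁴) ionizes more easily than half-filled As (4p³).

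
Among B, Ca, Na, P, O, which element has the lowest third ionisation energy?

P

After 2 electrons have been removed, what remains? B²⁺ still has 1 valence electron; Ca²⁺ is the bare [Ar] core; Na²⁺ is already 1 electron into the core; P²⁺ still has 3 valence electrons; O²⁺ still has 4 valence electrons.
Usually core removal costs more than valence removal, but here the competition is close: a tightly held n=2 valence electron can cost more to remove than an n=3 core electron, so the actual values have to decide it.
Valence configurations: B²⁺ [He]2s¹, P²⁺ [Ne]3s²3p¹, O²⁺ [He]2s²2p².
Approximate IE_3 values (kJ/mol): B 3660, Ca 4912, Na 6910, P 2914, O 5300.
So the third ionization energies run P < B < Ca < O < Na.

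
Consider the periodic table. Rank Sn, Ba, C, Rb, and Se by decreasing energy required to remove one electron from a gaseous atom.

C > Se > Sn > Ba > Rb

C is in period 2, group 14; Se is in period 4, group 16; Rb is in period 5, group 1; Sn is in period 5, group 14; Ba is in period 6, group 2.
Removing the outermost electron gets harder across a period and easier down a group.
Here both period and group differ, so the two effects have to be weighed against each other.
Ba > Rb: the two effects oppose for this pair; the across-period effect wins (503 vs 403 kJ/mol).
Sn > Ba: relative to Ba, both the across-period and down-group shifts push Sn's first ionization energy up.
Se > Sn: both effects reinforce here, so Se is clearly the higher of the two.
C > Se: the two effects oppose for this pair; the down-group effect wins (1086 vs 941 kJ/mol).
Tabulated first ionization energy (kJ/mol): C 1086, Se 941, Rb 403, Sn 709, Ba 503.
So from highest to lowest: C > Se > Sn > Ba > Rb.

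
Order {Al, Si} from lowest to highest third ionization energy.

After 2 electrons have been removed, what remains? Al²⁺ still has 1 valence electron; Si²⁺ still has 2 valence electrons.
All are still removing valence electrons, so compare the +2 ions as you would atoms: IE_3 generally rises across a period (higher Z_eff) and falls down a group (larger shell), subject to the usual subshell exceptions.
Valence configurations: Al²⁺ [Ne]3s¹, Si²⁺ [Ne]3s².
The numbers (kJ/mol): Al 2745, Si 3232.
Putting it together, IE_3: Al < Si.

Al < Si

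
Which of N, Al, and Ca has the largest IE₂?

N

After 1 electron has been removed, what remains? N⁺ still has 4 valence electrons; Al⁺ still has 2 valence electrons; Ca⁺ still has 1 valence electron.
All are still removing valence electrons, so compare the +1 ions as you would atoms: IE_2 generally rises across a period (higher Z_eff) and falls down a group (larger shell), subject to the usual subshell exceptions.
Valence configurations: N⁺ [He]2s²2p², Al⁺ [Ne]3s², Ca⁺ [Ar]4s¹.
The numbers (kJ/mol): N 2856, Al 1817, Ca 1145.
Hence IE_2: Ca < Al < N.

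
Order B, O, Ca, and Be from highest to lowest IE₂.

After 1 electron has been removed, what remains? B⁺ still has 2 valence electrons; O⁺ still has 5 valence electrons; Ca⁺ still has 1 valence electron; Be⁺ still has 1 valence electron.
All are still removing valence electrons, so compare the +1 ions as you would atoms: IE_2 generally rises across a period (higher Z_eff) and falls down a group (larger shell), subject to the usual subshell exceptions.
Valence configurations: B⁺ [He]2s², O⁺ [He]2s²2p³, Ca⁺ [Ar]4s¹, Be⁺ [He]2s¹.
Tabulated IE_2 (kJ/mol): B 2427, O 3388, Ca 1145, Be 1757.
So the second ionization energies run Ca < Be < B < O.

O > B > Be > Ca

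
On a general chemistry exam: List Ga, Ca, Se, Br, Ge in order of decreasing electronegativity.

Ca is in period 4, group 2; Ga is in period 4, group 13; Ge is in period 4, group 14; Se is in period 4, group 16; Br is in period 4, group 17.
Electronegativity increases across a period and decreases down a group, tracking effective nuclear charge and atomic size.
All lie in period 4, so electronegativity increases left to right.
So from highest to lowest: Br > Se > Ge > Ga > Ca.

Br > Se > Ge > Ga > Ca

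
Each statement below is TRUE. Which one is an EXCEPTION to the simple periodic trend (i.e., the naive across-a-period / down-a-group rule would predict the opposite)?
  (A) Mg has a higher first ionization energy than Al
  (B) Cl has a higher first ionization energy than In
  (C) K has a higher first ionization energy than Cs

(A)

The general trend: first ionization energy increases across a period and decreases down a group.
(A) Mg (period 3, group 2) vs Al (period 3, group 13): the stated order contradicts the simple trend.
(B) Cl (period 3, group 17) vs In (period 5, group 13): the stated order agrees with the simple trend.
(C) K (period 4, group 1) vs Cs (period 6, group 1): the stated order agrees with the simple trend.
The exception is (A): Al's single 3p electron is easier to remove than one from Mg's filled 3s².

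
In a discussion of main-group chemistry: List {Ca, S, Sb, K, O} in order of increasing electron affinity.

O is in period 2, group 16; S is in period 3, group 16; K is in period 4, group 1; Ca is in period 4, group 2; Sb is in period 5, group 15.
EA tends to increase across a period and decrease down a group, though the pattern is less regular than for IE or radius.
These span different periods and groups, so the two trends combine.
K > Ca: this pair runs against the simple trend — see the exception note.
Sb > K: period and group pull opposite ways; the across-period shift dominates (103 vs 48 kJ/mol).
O > Sb: both effects reinforce here, so O is clearly the higher of the two.
S > O: this pair runs against the simple trend — see the exception note.
Note the exception: K has a higher electron affinity than Ca, contrary to the simple trend — adding an electron to Ca (ns²) has to open a new, higher-energy np subshell, which is unfavourable.
Note the exception: S has a higher electron affinity than O, contrary to the simple trend — the compact 2p subshell of O repels the added electron more than S's larger 3p does.
Approximate values (kJ/mol): O 141, S 200, K 48, Ca 2, Sb 103.
So from lowest to highest: Ca < K < Sb < O < S.

Ca < K < Sb < O < S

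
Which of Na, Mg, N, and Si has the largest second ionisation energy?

After 1 electron has been removed, what remains? Na⁺ is the bare [Ne] core; Mg⁺ still has 1 valence electron; N⁺ still has 4 valence electrons; Si⁺ still has 3 valence electrons.
Core electrons are held far more tightly than valence electrons, so Na tops the IE_2 order.
Valence configurations: Mg⁺ [Ne]3s¹, N⁺ [He]2s²2p², Si⁺ [Ne]3s²3p¹.
Approximate IE_2 values (kJ/mol): Na 4562, Mg 1451, N 2856, Si 1577.
Hence IE_2: Mg < Si < N < Na.

Na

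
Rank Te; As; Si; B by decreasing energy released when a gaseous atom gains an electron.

B is in period 2, group 13; Si is in period 3, group 14; As is in period 4, group 15; Te is in period 5, group 16.
Electron affinity generally becomes more exothermic across a period toward the halogens and less exothermic down a group.
These sit on a diagonal, where the across-period and down-group effects partly cancel.
As > B: the two effects oppose for this pair; the across-period effect wins (78 vs 27 kJ/mol).
Si > As: period and group pull opposite ways; the down-group shift dominates (134 vs 78 kJ/mol).
Te > Si: the two effects oppose for this pair; the across-period effect wins (190 vs 134 kJ/mol).
For reference (kJ/mol): B 27, Si 134, As 78, Te 190.
So from highest to lowest: Te > Si > As > B.

Te, Si, As, B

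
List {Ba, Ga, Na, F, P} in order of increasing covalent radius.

F < P < Ga < Na < Ba

F is in period 2, group 17; Na is in period 3, group 1; P is in period 3, group 15; Ga is in period 4, group 13; Ba is in period 6, group 2.
Moving right in a period, electrons are added to the same shell under a stronger nuclear pull, so atoms get smaller; moving down, a new shell is opened and atoms get larger.
Neither a single period nor a single group — weigh both effects.
P > F: both effects reinforce here, so P is clearly the larger of the two.
Ga > P: both effects reinforce here, so Ga is clearly the larger of the two.
Na > Ga: the two effects oppose for this pair; the across-period effect wins (155 vs 124 pm).
Ba > Na: period and group pull opposite ways; the down-group shift dominates (196 vs 155 pm).
Tabulated atomic radius (pm): F 64, Na 155, P 111, Ga 124, Ba 196.
So from smallest to largest: F < P < Ga < Na < Ba.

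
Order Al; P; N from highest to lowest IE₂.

IE_2 is the cost of taking one more electron from the +1 cation: Al⁺ still has 2 valence electrons; P⁺ still has 4 valence electrons; N⁺ still has 4 valence electrons.
All are still removing valence electrons, so compare the +1 ions as you would atoms: IE_2 generally rises across a period (higher Z_eff) and falls down a group (larger shell), subject to the usual subshell exceptions.
Valence configurations: Al⁺ [Ne]3s², P⁺ [Ne]3s²3p², N⁺ [He]2s²2p².
Tabulated IE_2 (kJ/mol): Al 1817, P 1907, N 2856.
Hence IE_2: Al < P < N.

N > P > Al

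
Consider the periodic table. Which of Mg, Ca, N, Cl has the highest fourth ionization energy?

After 3 electrons have been removed, what remains? Mg³⁺ is already 1 electron into the core; Ca³⁺ is already 1 electron into the core; N³⁺ still has 2 valence electrons; Cl³⁺ still has 4 valence electrons.
Usually core removal costs more than valence removal, but here the competition is close: a tightly held n=2 valence electron can cost more to remove than an n=3 core electron, so the actual values have to decide it.
Valence configurations: N³⁺ [He]2s², Cl³⁺ [Ne]3s²3p².
Approximate IE_4 values (kJ/mol): Mg 10543, Ca 6491, N 7475, Cl 5159.
Overall IE_4 order: Cl < Ca < N < Mg.

Mg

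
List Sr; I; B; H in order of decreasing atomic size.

H is in period 1, group 1; B is in period 2, group 13; Sr is in period 5, group 2; I is in period 5, group 17.
Moving right in a period, electrons are added to the same shell under a stronger nuclear pull, so atoms get smaller; moving down, a new shell is opened and atoms get larger.
Neither a single period nor a single group — weigh both effects.
B > H: period and group pull opposite ways; the down-group shift dominates (85 vs 32 pm).
I > B: the two effects oppose for this pair; the down-group effect wins (133 vs 85 pm).
Sr > I: Sr lies to the left of I in period 5, so the across-period effect alone puts Sr larger.
Tabulated atomic radius (pm): H 32, B 85, Sr 185, I 133.
So from largest to smallest: Sr > I > B > H.

Sr, I, B, H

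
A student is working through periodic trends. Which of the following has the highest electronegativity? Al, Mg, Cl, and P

Mg is in period 3, group 2; Al is in period 3, group 13; P is in period 3, group 15; Cl is in period 3, group 17.
Electronegativity increases across a period and decreases down a group, tracking effective nuclear charge and atomic size.
All lie in period 3, so electronegativity increases left to right.
The highest electronegativity among these belongs to Cl.

Cl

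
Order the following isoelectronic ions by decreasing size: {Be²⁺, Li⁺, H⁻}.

H⁻, Li⁺, Be²⁺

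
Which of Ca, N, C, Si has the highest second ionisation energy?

N

After 1 electron has been removed, what remains? Ca⁺ still has 1 valence electron; N⁺ still has 4 valence electrons; C⁺ still has 3 valence electrons; Si⁺ still has 3 valence electrons.
All are still removing valence electrons, so compare the +1 ions as you would atoms: IE_2 generally rises across a period (higher Z_eff) and falls down a group (larger shell), subject to the usual subshell exceptions.
Valence configurations: Ca⁺ [Ar]4s¹, N⁺ [He]2s²2p², C⁺ [He]2s²2p¹, Si⁺ [Ne]3s²3p¹.
The numbers (kJ/mol): Ca 1145, N 2856, C 2353, Si 1577.
Putting it together, IE_2: Ca < Si < C < N.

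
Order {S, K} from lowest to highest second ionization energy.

S, K

Consider each +1 ion: S⁺ still has 5 valence electrons; K⁺ is the bare [Ar] core.
Core electrons are held far more tightly than valence electrons, so K tops the IE_2 order.
Approximate IE_2 values (kJ/mol): S 2252, K 3052.
Hence IE_2: S < K.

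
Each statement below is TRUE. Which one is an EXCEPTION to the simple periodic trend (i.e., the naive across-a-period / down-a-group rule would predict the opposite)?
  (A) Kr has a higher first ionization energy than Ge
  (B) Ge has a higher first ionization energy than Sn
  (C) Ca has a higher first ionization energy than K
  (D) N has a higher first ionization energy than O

(D)

The general trend: first ionization energy increases across a period and decreases down a group.
(A) Kr (period 4, group 18) vs Ge (period 4, group 14): the stated order agrees with the simple trend.
(B) Ge (period 4, group 14) vs Sn (period 5, group 14): the stated order agrees with the simple trend.
(C) Ca (period 4, group 2) vs K (period 4, group 1): the stated order agrees with the simple trend.
(D) N (period 2, group 15) vs O (period 2, group 16): the stated order contradicts the simple trend.
The exception is (D): pairing an electron in O's 2p⁴ costs repulsion energy, so O ionizes more easily than half-filled N (2p³).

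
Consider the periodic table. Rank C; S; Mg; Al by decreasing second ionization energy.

C, S, Al, Mg

After 1 electron has been removed, what remains? C⁺ still has 3 valence electrons; S⁺ still has 5 valence electrons; Mg⁺ still has 1 valence electron; Al⁺ still has 2 valence electrons.
All are still removing valence electrons, so compare the +1 ions as you would atoms: IE_2 generally rises across a period (higher Z_eff) and falls down a group (larger shell), subject to the usual subshell exceptions.
Valence configurations: C⁺ [He]2s²2p¹, S⁺ [Ne]3s²3p³, Mg⁺ [Ne]3s¹, Al⁺ [Ne]3s².
The numbers (kJ/mol): C 2353, S 2252, Mg 1451, Al 1817.
So the second ionization energies run Mg < Al < S < C.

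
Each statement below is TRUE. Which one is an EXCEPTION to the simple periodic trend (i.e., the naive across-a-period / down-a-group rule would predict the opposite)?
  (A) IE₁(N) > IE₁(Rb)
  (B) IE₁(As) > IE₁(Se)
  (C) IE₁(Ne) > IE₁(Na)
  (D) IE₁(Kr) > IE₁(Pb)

The general trend: first ionisation energy increases across a period and decreases down a group.
(A) N (period 2, group 15) vs Rb (period 5, group 1): the stated order agrees with the simple trend.
(B) As (period 4, group 15) vs Se (period 4, group 16): the stated order contradicts the simple trend.
(C) Ne (period 2, group 18) vs Na (period 3, group 1): the stated order agrees with the simple trend.
(D) Kr (period 4, group 18) vs Pb (period 6, group 14): the stated order agrees with the simple trend.
The exception is (B): Se (4p⁴) ionizes more easily than half-filled As (4p³).

(B)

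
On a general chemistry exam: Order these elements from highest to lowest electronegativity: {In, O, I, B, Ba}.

O > I > B > In > Ba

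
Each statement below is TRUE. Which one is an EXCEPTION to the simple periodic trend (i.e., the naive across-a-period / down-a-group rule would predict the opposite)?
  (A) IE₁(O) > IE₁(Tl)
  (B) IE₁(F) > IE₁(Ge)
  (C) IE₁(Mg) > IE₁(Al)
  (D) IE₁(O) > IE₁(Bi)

(C)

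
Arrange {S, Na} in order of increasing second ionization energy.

IE_2 is the cost of taking one more electron from the +1 cation: S⁺ still has 5 valence electrons; Na⁺ is the bare [Ne] core.
Breaking into a closed-shell core is much more expensive than removing a leftover valence electron — Na has the largest IE_2 here.
The numbers (kJ/mol): S 2252, Na 4562.
Putting it together, IE_2: S < Na.

S < Na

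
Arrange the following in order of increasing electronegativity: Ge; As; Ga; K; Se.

K is in period 4, group 1; Ga is in period 4, group 13; Ge is in period 4, group 14; As is in period 4, group 15; Se is in period 4, group 16.
Electronegativity increases across a period and decreases down a group, tracking effective nuclear charge and atomic size.
All lie in period 4, so electronegativity increases left to right.
So from lowest to highest: K < Ga < Ge < As < Se.

K < Ga < Ge < As < Se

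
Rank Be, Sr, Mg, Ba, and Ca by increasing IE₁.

Be is in period 2, group 2; Mg is in period 3, group 2; Ca is in period 4, group 2; Sr is in period 5, group 2; Ba is in period 6, group 2.
First ionization energy rises across a period (greater Z_eff holds electrons more tightly) and falls down a group (valence electrons are farther from the nucleus).
All are in group 2, so first ionization energy increases up the group.
So from lowest to highest: Ba < Sr < Ca < Mg < Be.

Ba < Sr < Ca < Mg < Be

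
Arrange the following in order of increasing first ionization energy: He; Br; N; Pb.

First ionization energy rises across a period (greater Z_eff holds electrons more tightly) and falls down a group (valence electrons are farther from the nucleus).
Neither a single period nor a single group — weigh both effects.
Br > Pb: relative to Pb, both the across-period and down-group shifts push Br's first ionization energy up.
N > Br: the two effects oppose for this pair; the down-group effect wins (1402 vs 1140 kJ/mol).
He > N: both effects reinforce here, so He is clearly the higher of the two.
Approximate values (kJ/mol): He 2372, N 1402, Br 1140, Pb 716.
So from lowest to highest: Pb < Br < N < He.

Pb, Br, N, He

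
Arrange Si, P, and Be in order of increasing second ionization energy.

The second ionization energy removes an electron from the +1 ion. For each element: Si⁺ still has 3 valence electrons; P⁺ still has 4 valence electrons; Be⁺ still has 1 valence electron.
All are still removing valence electrons, so compare the +1 ions as you would atoms: IE_2 generally rises across a period (higher Z_eff) and falls down a group (larger shell), subject to the usual subshell exceptions.
Valence configurations: Si⁺ [Ne]3s²3p¹, P⁺ [Ne]3s²3p², Be⁺ [He]2s¹.
The numbers (kJ/mol): Si 1577, P 1907, Be 1757.
Putting it together, IE_2: Si < Be < P.

Si < Be < P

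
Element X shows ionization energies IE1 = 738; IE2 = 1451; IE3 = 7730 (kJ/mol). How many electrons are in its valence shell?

Look for the largest jump between consecutive ionization energies: IE3/IE2 ≈ 5.3, far larger than any earlier ratio.
That jump marks the point where a core electron is being removed. So the atom has 2 valence electrons.

2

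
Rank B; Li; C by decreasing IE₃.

Li > C > B

Consider each +2 ion: B²⁺ still has 1 valence electron; Li²⁺ is already 1 electron into the core; C²⁺ still has 2 valence electrons.
Breaking into a closed-shell core is much more expensive than removing a leftover valence electron — Li has the largest IE_3 here.
Valence configurations: B²⁺ [He]2s¹, C²⁺ [He]2s².
Tabulated IE_3 (kJ/mol): B 3660, Li 11815, C 4620.
Putting it together, IE_3: B < C < Li.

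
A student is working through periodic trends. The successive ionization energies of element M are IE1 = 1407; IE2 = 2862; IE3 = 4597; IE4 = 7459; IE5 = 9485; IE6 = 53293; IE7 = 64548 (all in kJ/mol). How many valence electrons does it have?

5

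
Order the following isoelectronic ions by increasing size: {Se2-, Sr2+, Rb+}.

Sr2+, Rb+, Se2-

All of these have 36 electrons, so size is governed by nuclear charge alone: the more protons, the stronger the pull on the same electron cloud, and the smaller the ion.
Nuclear charges: Sr2+ (Z=38), Rb+ (Z=37), Se2- (Z=34).
Smallest to largest: Sr2+ < Rb+ < Se2-.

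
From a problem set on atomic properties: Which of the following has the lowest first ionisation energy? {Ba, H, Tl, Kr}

Ba

H is in period 1, group 1; Kr is in period 4, group 18; Ba is in period 6, group 2; Tl is in period 6, group 13.
IE₁ increases left→right with effective nuclear charge and decreases top→bottom as the valence shell moves farther out.
Here both period and group differ, so the two effects have to be weighed against each other.
Tl > Ba: Tl lies to the right of Ba in period 6, so the across-period effect alone puts Tl higher.
H > Tl: period and group pull opposite ways; the down-group shift dominates (1312 vs 589 kJ/mol).
Kr > H: the two effects oppose for this pair; the across-period effect wins (1351 vs 1312 kJ/mol).
For reference (kJ/mol): H 1312, Kr 1351, Ba 503, Tl 589.
The lowest first ionisation energy among these belongs to Ba.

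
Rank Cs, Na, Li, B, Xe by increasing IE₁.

Cs < Na < Li < B < Xe

Li is in period 2, group 1; B is in period 2, group 13; Na is in period 3, group 1; Xe is in period 5, group 18; Cs is in period 6, group 1.
First ionization energy rises across a period (greater Z_eff holds electrons more tightly) and falls down a group (valence electrons are farther from the nucleus).
These span different periods and groups, so the two trends combine.
Na > Cs: Na sits above Cs in group 1, so the down-group effect alone puts Na higher.
Li > Na: they share group 1; the group trend gives Li the larger value.
B > Li: both are in period 2; the period trend gives B the larger value.
Xe > B: the two effects oppose for this pair; the across-period effect wins (1170 vs 801 kJ/mol).
Tabulated first ionization energy (kJ/mol): Li 520, B 801, Na 496, Xe 1170, Cs 376.
So from lowest to highest: Cs < Na < Li < B < Xe.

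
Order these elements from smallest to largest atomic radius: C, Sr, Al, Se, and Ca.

C < Se < Al < Ca < Sr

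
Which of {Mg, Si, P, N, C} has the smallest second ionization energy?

The second ionization energy removes an electron from the +1 ion. For each element: Mg⁺ still has 1 valence electron; Si⁺ still has 3 valence electrons; P⁺ still has 4 valence electrons; N⁺ still has 4 valence electrons; C⁺ still has 3 valence electrons.
All are still removing valence electrons, so compare the +1 ions as you would atoms: IE_2 generally rises across a period (higher Z_eff) and falls down a group (larger shell), subject to the usual subshell exceptions.
Valence configurations: Mg⁺ [Ne]3s¹, Si⁺ [Ne]3s²3p¹, P⁺ [Ne]3s²3p², N⁺ [He]2s²2p², C⁺ [He]2s²2p¹.
Approximate IE_2 values (kJ/mol): Mg 1451, Si 1577, P 1907, N 2856, C 2353.
Hence IE_2: Mg < Si < P < C < N.

Mg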